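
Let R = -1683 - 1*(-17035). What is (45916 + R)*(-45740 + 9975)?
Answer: -2191250020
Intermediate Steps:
R = 15352 (R = -1683 + 17035 = 15352)
(45916 + R)*(-45740 + 9975) = (45916 + 15352)*(-45740 + 9975) = 61268*(-35765) = -2191250020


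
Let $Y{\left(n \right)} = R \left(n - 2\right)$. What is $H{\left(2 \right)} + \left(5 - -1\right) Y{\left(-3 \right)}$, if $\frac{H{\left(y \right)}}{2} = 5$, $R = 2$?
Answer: $-50$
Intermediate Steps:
$H{\left(y \right)} = 10$ ($H{\left(y \right)} = 2 \cdot 5 = 10$)
$Y{\left(n \right)} = -4 + 2 n$ ($Y{\left(n \right)} = 2 \left(n - 2\right) = 2 \left(-2 + n\right) = -4 + 2 n$)
$H{\left(2 \right)} + \left(5 - -1\right) Y{\left(-3 \right)} = 10 + \left(5 - -1\right) \left(-4 + 2 \left(-3\right)\right) = 10 + \left(5 + 1\right) \left(-4 - 6\right) = 10 + 6 \left(-10\right) = 10 - 60 = -50$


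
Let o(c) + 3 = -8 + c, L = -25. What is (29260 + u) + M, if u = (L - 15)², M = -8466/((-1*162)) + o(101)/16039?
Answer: 13386649039/433053 ≈ 30912.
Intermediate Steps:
o(c) = -11 + c (o(c) = -3 + (-8 + c) = -11 + c)
M = 22633459/433053 (M = -8466/((-1*162)) + (-11 + 101)/16039 = -8466/(-162) + 90*(1/16039) = -8466*(-1/162) + 90/16039 = 1411/27 + 90/16039 = 22633459/433053 ≈ 52.265)
u = 1600 (u = (-25 - 15)² = (-40)² = 1600)
(29260 + u) + M = (29260 + 1600) + 22633459/433053 = 30860 + 22633459/433053 = 13386649039/433053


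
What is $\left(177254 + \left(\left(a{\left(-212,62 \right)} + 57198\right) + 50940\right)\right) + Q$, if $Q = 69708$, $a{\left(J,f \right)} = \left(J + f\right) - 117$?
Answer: $354833$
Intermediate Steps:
$a{\left(J,f \right)} = -117 + J + f$
$\left(177254 + \left(\left(a{\left(-212,62 \right)} + 57198\right) + 50940\right)\right) + Q = \left(177254 + \left(\left(\left(-117 - 212 + 62\right) + 57198\right) + 50940\right)\right) + 69708 = \left(177254 + \left(\left(-267 + 57198\right) + 50940\right)\right) + 69708 = \left(177254 + \left(56931 + 50940\right)\right) + 69708 = \left(177254 + 107871\right) + 69708 = 285125 + 69708 = 354833$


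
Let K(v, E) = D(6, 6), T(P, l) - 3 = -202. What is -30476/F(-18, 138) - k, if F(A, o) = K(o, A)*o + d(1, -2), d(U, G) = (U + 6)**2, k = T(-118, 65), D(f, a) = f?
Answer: 144047/877 ≈ 164.25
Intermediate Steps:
T(P, l) = -199 (T(P, l) = 3 - 202 = -199)
k = -199
d(U, G) = (6 + U)**2
K(v, E) = 6
F(A, o) = 49 + 6*o (F(A, o) = 6*o + (6 + 1)**2 = 6*o + 7**2 = 6*o + 49 = 49 + 6*o)
-30476/F(-18, 138) - k = -30476/(49 + 6*138) - 1*(-199) = -30476/(49 + 828) + 199 = -30476/877 + 199 = 144047/877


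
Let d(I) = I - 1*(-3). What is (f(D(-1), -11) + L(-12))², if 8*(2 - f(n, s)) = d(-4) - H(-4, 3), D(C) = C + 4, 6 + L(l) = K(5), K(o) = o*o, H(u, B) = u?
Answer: 27225/64 ≈ 425.39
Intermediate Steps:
d(I) = 3 + I (d(I) = I + 3 = 3 + I)
K(o) = o²
L(l) = 19 (L(l) = -6 + 5² = -6 + 25 = 19)
D(C) = 4 + C
f(n, s) = 13/8 (f(n, s) = 2 - ((3 - 4) - 1*(-4))/8 = 2 - (-1 + 4)/8 = 2 - ⅛*3 = 2 - 3/8 = 13/8)
(f(D(-1), -11) + L(-12))² = (13/8 + 19)² = (165/8)² = 27225/64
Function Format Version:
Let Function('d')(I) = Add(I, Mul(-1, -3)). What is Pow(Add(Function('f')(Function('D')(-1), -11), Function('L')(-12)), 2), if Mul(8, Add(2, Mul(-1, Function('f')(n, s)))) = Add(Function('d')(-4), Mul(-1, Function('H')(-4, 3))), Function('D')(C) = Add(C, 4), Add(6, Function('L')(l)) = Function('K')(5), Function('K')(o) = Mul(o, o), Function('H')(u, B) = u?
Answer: Rational(27225, 64) ≈ 425.39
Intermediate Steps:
Function('d')(I) = Add(3, I) (Function('d')(I) = Add(I, 3) = Add(3, I))
Function('K')(o) = Pow(o, 2)
Function('L')(l) = 19 (Function('L')(l) = Add(-6, Pow(5, 2)) = Add(-6, 25) = 19)
Function('D')(C) = Add(4, C)
Function('f')(n, s) = Rational(13, 8) (Function('f')(n, s) = Add(2, Mul(Rational(-1, 8), Add(Add(3, -4), Mul(-1, -4)))) = Add(2, Mul(Rational(-1, 8), Add(-1, 4))) = Add(2, Mul(Rational(-1, 8), 3)) = Add(2, Rational(-3, 8)) = Rational(13, 8))
Pow(Add(Function('f')(Function('D')(-1), -11), Function('L')(-12)), 2) = Pow(Add(Rational(13, 8), 19), 2) = Pow(Rational(165, 8), 2) = Rational(27225, 64)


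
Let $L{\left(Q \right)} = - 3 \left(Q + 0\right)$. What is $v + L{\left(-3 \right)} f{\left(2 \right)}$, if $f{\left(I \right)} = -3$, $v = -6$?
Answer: $-33$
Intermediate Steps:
$L{\left(Q \right)} = - 3 Q$
$v + L{\left(-3 \right)} f{\left(2 \right)} = -6 + \left(-3\right) \left(-3\right) \left(-3\right) = -6 + 9 \left(-3\right) = -6 - 27 = -33$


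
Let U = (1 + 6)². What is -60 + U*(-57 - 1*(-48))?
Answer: -501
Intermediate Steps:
U = 49 (U = 7² = 49)
-60 + U*(-57 - 1*(-48)) = -60 + 49*(-57 - 1*(-48)) = -60 + 49*(-57 + 48) = -60 + 49*(-9) = -60 - 441 = -501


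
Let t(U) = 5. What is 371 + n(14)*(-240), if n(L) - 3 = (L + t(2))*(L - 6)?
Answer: -36829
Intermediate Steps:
n(L) = 3 + (-6 + L)*(5 + L) (n(L) = 3 + (L + 5)*(L - 6) = 3 + (5 + L)*(-6 + L) = 3 + (-6 + L)*(5 + L))
371 + n(14)*(-240) = 371 + (-27 + 14**2 - 1*14)*(-240) = 371 + (-27 + 196 - 14)*(-240) = 371 + 155*(-240) = 371 - 37200 = -36829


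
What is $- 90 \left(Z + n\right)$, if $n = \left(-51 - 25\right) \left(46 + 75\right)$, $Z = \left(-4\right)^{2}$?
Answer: $826200$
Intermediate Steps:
$Z = 16$
$n = -9196$ ($n = \left(-76\right) 121 = -9196$)
$- 90 \left(Z + n\right) = - 90 \left(16 - 9196\right) = \left(-90\right) \left(-9180\right) = 826200$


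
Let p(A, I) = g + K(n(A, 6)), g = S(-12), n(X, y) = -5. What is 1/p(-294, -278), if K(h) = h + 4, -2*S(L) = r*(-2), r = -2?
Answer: -⅓ ≈ -0.33333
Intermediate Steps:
S(L) = -2 (S(L) = -(-1)*(-2) = -½*4 = -2)
K(h) = 4 + h
g = -2
p(A, I) = -3 (p(A, I) = -2 + (4 - 5) = -2 - 1 = -3)
1/p(-294, -278) = 1/(-3) = -⅓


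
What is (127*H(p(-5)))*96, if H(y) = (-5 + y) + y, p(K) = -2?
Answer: -109728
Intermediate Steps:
H(y) = -5 + 2*y
(127*H(p(-5)))*96 = (127*(-5 + 2*(-2)))*96 = (127*(-5 - 4))*96 = (127*(-9))*96 = -1143*96 = -109728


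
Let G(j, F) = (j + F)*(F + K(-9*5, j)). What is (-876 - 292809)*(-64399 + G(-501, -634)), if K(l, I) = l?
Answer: -207419730210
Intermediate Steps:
G(j, F) = (-45 + F)*(F + j) (G(j, F) = (j + F)*(F - 9*5) = (F + j)*(F - 45) = (F + j)*(-45 + F) = (-45 + F)*(F + j))
(-876 - 292809)*(-64399 + G(-501, -634)) = (-876 - 292809)*(-64399 + ((-634)² - 45*(-634) - 45*(-501) - 634*(-501))) = -293685*(-64399 + (401956 + 28530 + 22545 + 317634)) = -293685*(-64399 + 770665) = -293685*706266 = -207419730210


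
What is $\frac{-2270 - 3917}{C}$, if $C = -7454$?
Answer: $\frac{6187}{7454} \approx 0.83002$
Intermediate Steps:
$\frac{-2270 - 3917}{C} = \frac{-2270 - 3917}{-7454} = \left(-2270 - 3917\right) \left(- \frac{1}{7454}\right) = \left(-6187\right) \left(- \frac{1}{7454}\right) = \frac{6187}{7454}$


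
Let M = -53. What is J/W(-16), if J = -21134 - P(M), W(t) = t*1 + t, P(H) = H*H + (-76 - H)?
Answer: 1495/2 ≈ 747.50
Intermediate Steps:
P(H) = -76 + H² - H (P(H) = H² + (-76 - H) = -76 + H² - H)
W(t) = 2*t (W(t) = t + t = 2*t)
J = -23920 (J = -21134 - (-76 + (-53)² - 1*(-53)) = -21134 - (-76 + 2809 + 53) = -21134 - 1*2786 = -21134 - 2786 = -23920)
J/W(-16) = -23920/(2*(-16)) = -23920/(-32) = -23920*(-1/32) = 1495/2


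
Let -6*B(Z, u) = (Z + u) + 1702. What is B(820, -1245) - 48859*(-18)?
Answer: 5275495/6 ≈ 8.7925e+5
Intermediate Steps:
B(Z, u) = -851/3 - Z/6 - u/6 (B(Z, u) = -((Z + u) + 1702)/6 = -(1702 + Z + u)/6 = -851/3 - Z/6 - u/6)
B(820, -1245) - 48859*(-18) = (-851/3 - ⅙*820 - ⅙*(-1245)) - 48859*(-18) = (-851/3 - 410/3 + 415/2) - 1*(-879462) = -1277/6 + 879462 = 5275495/6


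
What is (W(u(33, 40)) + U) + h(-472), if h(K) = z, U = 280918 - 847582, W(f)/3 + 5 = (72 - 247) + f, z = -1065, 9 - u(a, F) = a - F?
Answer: -568221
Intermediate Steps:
u(a, F) = 9 + F - a (u(a, F) = 9 - (a - F) = 9 + (F - a) = 9 + F - a)
W(f) = -540 + 3*f (W(f) = -15 + 3*((72 - 247) + f) = -15 + 3*(-175 + f) = -15 + (-525 + 3*f) = -540 + 3*f)
U = -566664
h(K) = -1065
(W(u(33, 40)) + U) + h(-472) = ((-540 + 3*(9 + 40 - 1*33)) - 566664) - 1065 = ((-540 + 3*(9 + 40 - 33)) - 566664) - 1065 = ((-540 + 3*16) - 566664) - 1065 = ((-540 + 48) - 566664) - 1065 = (-492 - 566664) - 1065 = -567156 - 1065 = -568221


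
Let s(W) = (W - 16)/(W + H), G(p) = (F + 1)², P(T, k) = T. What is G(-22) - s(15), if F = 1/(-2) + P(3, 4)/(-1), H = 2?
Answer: 429/68 ≈ 6.3088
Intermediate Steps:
F = -7/2 (F = 1/(-2) + 3/(-1) = 1*(-½) + 3*(-1) = -½ - 3 = -7/2 ≈ -3.5000)
G(p) = 25/4 (G(p) = (-7/2 + 1)² = (-5/2)² = 25/4)
s(W) = (-16 + W)/(2 + W) (s(W) = (W - 16)/(W + 2) = (-16 + W)/(2 + W))
G(-22) - s(15) = 25/4 - (-16 + 15)/(2 + 15) = 25/4 - (-1)/17 = 25/4 - 1*(-1/17) = 25/4 + 1/17 = 429/68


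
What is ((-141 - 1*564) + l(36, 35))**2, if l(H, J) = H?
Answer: 447561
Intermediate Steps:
((-141 - 1*564) + l(36, 35))**2 = ((-141 - 1*564) + 36)**2 = ((-141 - 564) + 36)**2 = (-705 + 36)**2 = (-669)**2 = 447561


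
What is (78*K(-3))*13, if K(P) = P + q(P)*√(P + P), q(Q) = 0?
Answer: -3042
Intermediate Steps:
K(P) = P (K(P) = P + 0*√(P + P) = P + 0*√(2*P) = P + 0*(√2*√P) = P + 0 = P)
(78*K(-3))*13 = (78*(-3))*13 = -234*13 = -3042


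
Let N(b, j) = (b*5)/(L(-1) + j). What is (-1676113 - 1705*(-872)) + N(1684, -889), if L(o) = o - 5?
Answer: -33895871/179 ≈ -1.8936e+5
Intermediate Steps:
L(o) = -5 + o
N(b, j) = 5*b/(-6 + j) (N(b, j) = (b*5)/((-5 - 1) + j) = (5*b)/(-6 + j) = 5*b/(-6 + j))
(-1676113 - 1705*(-872)) + N(1684, -889) = (-1676113 - 1705*(-872)) + 5*1684/(-6 - 889) = (-1676113 + 1486760) + 5*1684/(-895) = -189353 + 5*1684*(-1/895) = -189353 - 1684/179 = -33895871/179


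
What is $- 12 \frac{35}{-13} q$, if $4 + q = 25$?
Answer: $\frac{8820}{13} \approx 678.46$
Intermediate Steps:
$q = 21$ ($q = -4 + 25 = 21$)
$- 12 \frac{35}{-13} q = - 12 \frac{35}{-13} \cdot 21 = - 12 \cdot 35 \left(- \frac{1}{13}\right) 21 = \left(-12\right) \left(- \frac{35}{13}\right) 21 = \frac{420}{13} \cdot 21 = \frac{8820}{13}$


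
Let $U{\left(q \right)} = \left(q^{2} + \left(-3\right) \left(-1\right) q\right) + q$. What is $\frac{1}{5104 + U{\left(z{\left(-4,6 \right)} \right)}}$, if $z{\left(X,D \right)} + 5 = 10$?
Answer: $\frac{1}{5149} \approx 0.00019421$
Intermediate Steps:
$z{\left(X,D \right)} = 5$ ($z{\left(X,D \right)} = -5 + 10 = 5$)
$U{\left(q \right)} = q^{2} + 4 q$ ($U{\left(q \right)} = \left(q^{2} + 3 q\right) + q = q^{2} + 4 q$)
$\frac{1}{5104 + U{\left(z{\left(-4,6 \right)} \right)}} = \frac{1}{5104 + 5 \left(4 + 5\right)} = \frac{1}{5104 + 5 \cdot 9} = \frac{1}{5104 + 45} = \frac{1}{5149}$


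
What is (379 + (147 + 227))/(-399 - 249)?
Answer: -251/216 ≈ -1.1620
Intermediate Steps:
(379 + (147 + 227))/(-399 - 249) = (379 + 374)/(-648) = 753*(-1/648) = -251/216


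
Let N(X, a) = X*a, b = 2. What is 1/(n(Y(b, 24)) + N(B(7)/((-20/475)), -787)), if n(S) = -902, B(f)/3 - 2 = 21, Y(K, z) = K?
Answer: 4/5155177 ≈ 7.7592e-7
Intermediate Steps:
B(f) = 69 (B(f) = 6 + 3*21 = 6 + 63 = 69)
1/(n(Y(b, 24)) + N(B(7)/((-20/475)), -787)) = 1/(-902 + (69/((-20/475)))*(-787)) = 1/(-902 + (69/((-20*1/475)))*(-787)) = 1/(-902 + (69/(-4/95))*(-787)) = 1/(-902 + (69*(-95/4))*(-787)) = 1/(-902 - 6555/4*(-787)) = 1/(-902 + 5158785/4) = 1/(5155177/4) = 4/5155177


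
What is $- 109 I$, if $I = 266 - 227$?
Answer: $-4251$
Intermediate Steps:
$I = 39$ ($I = 266 - 227 = 39$)
$- 109 I = \left(-109\right) 39 = -4251$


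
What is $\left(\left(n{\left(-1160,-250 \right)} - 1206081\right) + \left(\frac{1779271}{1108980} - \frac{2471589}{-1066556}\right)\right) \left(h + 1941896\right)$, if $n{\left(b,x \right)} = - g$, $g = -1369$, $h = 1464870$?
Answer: $- \frac{303397167038901231260789}{73924329555} \approx -4.1042 \cdot 10^{12}$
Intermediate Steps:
$n{\left(b,x \right)} = 1369$ ($n{\left(b,x \right)} = \left(-1\right) \left(-1369\right) = 1369$)
$\left(\left(n{\left(-1160,-250 \right)} - 1206081\right) + \left(\frac{1779271}{1108980} - \frac{2471589}{-1066556}\right)\right) \left(h + 1941896\right) = \left(\left(1369 - 1206081\right) + \left(\frac{1779271}{1108980} - \frac{2471589}{-1066556}\right)\right) \left(1464870 + 1941896\right) = \left(\left(1369 - 1206081\right) + \left(1779271 \cdot \frac{1}{1108980} - - \frac{2471589}{1066556}\right)\right) 3406766 = \left(-1204712 + \left(\frac{1779271}{1108980} + \frac{2471589}{1066556}\right)\right) 3406766 = \left(-1204712 + \frac{579829366237}{147848659110}\right) 3406766 = \left(- \frac{178114473984360083}{147848659110}\right) 3406766 = - \frac{303397167038901231260789}{73924329555}$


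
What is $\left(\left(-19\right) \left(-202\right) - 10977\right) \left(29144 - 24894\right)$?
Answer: $-30340750$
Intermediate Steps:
$\left(\left(-19\right) \left(-202\right) - 10977\right) \left(29144 - 24894\right) = \left(3838 - 10977\right) 4250 = \left(-7139\right) 4250 = -30340750$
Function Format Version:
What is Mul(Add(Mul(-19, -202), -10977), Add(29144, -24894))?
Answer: -30340750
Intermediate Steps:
Mul(Add(Mul(-19, -202), -10977), Add(29144, -24894)) = Mul(Add(3838, -10977), 4250) = Mul(-7139, 4250) = -30340750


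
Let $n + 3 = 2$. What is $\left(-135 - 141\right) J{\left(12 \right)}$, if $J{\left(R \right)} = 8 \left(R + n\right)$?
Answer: $-24288$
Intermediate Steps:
$n = -1$ ($n = -3 + 2 = -1$)
$J{\left(R \right)} = -8 + 8 R$ ($J{\left(R \right)} = 8 \left(R - 1\right) = 8 \left(-1 + R\right) = -8 + 8 R$)
$\left(-135 - 141\right) J{\left(12 \right)} = \left(-135 - 141\right) \left(-8 + 8 \cdot 12\right) = - 276 \left(-8 + 96\right) = \left(-276\right) 88 = -24288$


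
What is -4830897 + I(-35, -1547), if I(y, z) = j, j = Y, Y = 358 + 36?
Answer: -4830503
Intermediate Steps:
Y = 394
j = 394
I(y, z) = 394
-4830897 + I(-35, -1547) = -4830897 + 394 = -4830503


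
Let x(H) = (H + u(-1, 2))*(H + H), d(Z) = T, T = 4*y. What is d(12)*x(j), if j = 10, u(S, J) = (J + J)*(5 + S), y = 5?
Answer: 10400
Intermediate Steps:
T = 20 (T = 4*5 = 20)
d(Z) = 20
u(S, J) = 2*J*(5 + S) (u(S, J) = (2*J)*(5 + S) = 2*J*(5 + S))
x(H) = 2*H*(16 + H) (x(H) = (H + 2*2*(5 - 1))*(H + H) = (H + 2*2*4)*(2*H) = (H + 16)*(2*H) = (16 + H)*(2*H) = 2*H*(16 + H))
d(12)*x(j) = 20*(2*10*(16 + 10)) = 20*(2*10*26) = 20*520 = 10400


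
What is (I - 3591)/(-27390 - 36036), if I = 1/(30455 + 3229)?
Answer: 120959243/2136441384 ≈ 0.056617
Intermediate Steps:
I = 1/33684 ≈ 2.9688e-5
(I - 3591)/(-27390 - 36036) = (1/33684 - 3591)/(-27390 - 36036) = -120959243/33684/(-63426) = -120959243/33684*(-1/63426) = 120959243/2136441384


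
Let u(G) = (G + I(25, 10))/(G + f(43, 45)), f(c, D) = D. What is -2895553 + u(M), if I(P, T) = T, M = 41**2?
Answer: -4997722787/1726 ≈ -2.8956e+6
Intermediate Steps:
M = 1681
u(G) = (10 + G)/(45 + G) (u(G) = (G + 10)/(G + 45) = (10 + G)/(45 + G))
-2895553 + u(M) = -2895553 + (10 + 1681)/(45 + 1681) = -2895553 + 1691/1726 = -4997722787/1726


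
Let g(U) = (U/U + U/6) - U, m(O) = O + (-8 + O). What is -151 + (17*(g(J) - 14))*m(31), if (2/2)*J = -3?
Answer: -9790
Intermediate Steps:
J = -3
m(O) = -8 + 2*O
g(U) = 1 - 5*U/6 (g(U) = (1 + U*(1/6)) - U = (1 + U/6) - U = 1 - 5*U/6)
-151 + (17*(g(J) - 14))*m(31) = -151 + (17*((1 - 5/6*(-3)) - 14))*(-8 + 2*31) = -151 + (17*((1 + 5/2) - 14))*(-8 + 62) = -151 + (17*(7/2 - 14))*54 = -151 + (17*(-21/2))*54 = -151 - 357/2*54 = -151 - 9639 = -9790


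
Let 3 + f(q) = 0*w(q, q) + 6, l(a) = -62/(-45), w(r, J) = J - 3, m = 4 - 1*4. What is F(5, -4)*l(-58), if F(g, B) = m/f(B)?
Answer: 0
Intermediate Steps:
m = 0 (m = 4 - 4 = 0)
w(r, J) = -3 + J
l(a) = 62/45 (l(a) = -62*(-1/45) = 62/45)
f(q) = 3 (f(q) = -3 + (0*(-3 + q) + 6) = -3 + (0 + 6) = -3 + 6 = 3)
F(g, B) = 0 (F(g, B) = 0/3 = 0*(⅓) = 0)
F(5, -4)*l(-58) = 0*(62/45) = 0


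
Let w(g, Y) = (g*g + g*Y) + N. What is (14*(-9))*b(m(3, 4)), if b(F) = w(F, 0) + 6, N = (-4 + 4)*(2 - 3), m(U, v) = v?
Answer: -2772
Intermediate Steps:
N = 0 (N = 0*(-1) = 0)
w(g, Y) = g² + Y*g (w(g, Y) = (g*g + g*Y) + 0 = (g² + Y*g) + 0 = g² + Y*g)
b(F) = 6 + F² (b(F) = F*(0 + F) + 6 = F*F + 6 = F² + 6 = 6 + F²)
(14*(-9))*b(m(3, 4)) = (14*(-9))*(6 + 4²) = -126*(6 + 16) = -126*22 = -2772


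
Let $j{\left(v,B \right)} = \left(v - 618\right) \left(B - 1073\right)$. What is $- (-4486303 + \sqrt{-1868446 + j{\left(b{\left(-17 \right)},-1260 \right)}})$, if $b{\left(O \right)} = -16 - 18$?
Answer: $4486303 - i \sqrt{347330} \approx 4.4863 \cdot 10^{6} - 589.35 i$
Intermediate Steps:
$b{\left(O \right)} = -34$ ($b{\left(O \right)} = -16 - 18 = -34$)
$j{\left(v,B \right)} = \left(-1073 + B\right) \left(-618 + v\right)$ ($j{\left(v,B \right)} = \left(-618 + v\right) \left(-1073 + B\right) = \left(-1073 + B\right) \left(-618 + v\right)$)
$- (-4486303 + \sqrt{-1868446 + j{\left(b{\left(-17 \right)},-1260 \right)}}) = - (-4486303 + \sqrt{-1868446 - -1521116}) = - (-4486303 + \sqrt{-1868446 + \left(663114 + 36482 + 778680 + 42840\right)}) = - (-4486303 + \sqrt{-1868446 + 1521116}) = - (-4486303 + \sqrt{-347330}) = - (-4486303 + i \sqrt{347330}) = 4486303 - i \sqrt{347330}$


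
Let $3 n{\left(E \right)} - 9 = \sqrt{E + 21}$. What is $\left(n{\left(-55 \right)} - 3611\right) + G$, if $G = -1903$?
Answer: $-5511 + \frac{i \sqrt{34}}{3} \approx -5511.0 + 1.9437 i$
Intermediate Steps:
$n{\left(E \right)} = 3 + \frac{\sqrt{21 + E}}{3}$ ($n{\left(E \right)} = 3 + \frac{\sqrt{E + 21}}{3} = 3 + \frac{\sqrt{21 + E}}{3}$)
$\left(n{\left(-55 \right)} - 3611\right) + G = \left(\left(3 + \frac{\sqrt{21 - 55}}{3}\right) - 3611\right) - 1903 = \left(\left(3 + \frac{\sqrt{-34}}{3}\right) - 3611\right) - 1903 = \left(\left(3 + \frac{i \sqrt{34}}{3}\right) - 3611\right) - 1903 = \left(-3608 + \frac{i \sqrt{34}}{3}\right) - 1903 = -5511 + \frac{i \sqrt{34}}{3}$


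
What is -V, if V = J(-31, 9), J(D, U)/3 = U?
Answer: -27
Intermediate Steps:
J(D, U) = 3*U
V = 27 (V = 3*9 = 27)
-V = -1*27 = -27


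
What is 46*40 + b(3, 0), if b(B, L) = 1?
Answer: 1841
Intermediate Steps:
46*40 + b(3, 0) = 46*40 + 1 = 1840 + 1 = 1841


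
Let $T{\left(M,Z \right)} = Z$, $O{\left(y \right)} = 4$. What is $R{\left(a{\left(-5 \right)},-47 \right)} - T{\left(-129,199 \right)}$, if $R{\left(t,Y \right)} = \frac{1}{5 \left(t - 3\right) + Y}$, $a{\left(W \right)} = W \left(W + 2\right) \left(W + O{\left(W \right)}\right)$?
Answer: $- \frac{27264}{137} \approx -199.01$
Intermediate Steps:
$a{\left(W \right)} = W \left(2 + W\right) \left(4 + W\right)$ ($a{\left(W \right)} = W \left(W + 2\right) \left(W + 4\right) = W \left(2 + W\right) \left(4 + W\right)$)
$R{\left(t,Y \right)} = \frac{1}{-15 + Y + 5 t}$ ($R{\left(t,Y \right)} = \frac{1}{5 \left(-3 + t\right) + Y} = \frac{1}{\left(-15 + 5 t\right) + Y} = \frac{1}{-15 + Y + 5 t}$)
$R{\left(a{\left(-5 \right)},-47 \right)} - T{\left(-129,199 \right)} = \frac{1}{-15 - 47 + 5 \left(- 5 \left(8 + \left(-5\right)^{2} + 6 \left(-5\right)\right)\right)} - 199 = \frac{1}{-15 - 47 + 5 \left(- 5 \left(8 + 25 - 30\right)\right)} - 199 = \frac{1}{-15 - 47 + 5 \left(\left(-5\right) 3\right)} - 199 = \frac{1}{-15 - 47 + 5 \left(-15\right)} - 199 = \frac{1}{-15 - 47 - 75} - 199 = \frac{1}{-137} - 199 = - \frac{1}{137} - 199 = - \frac{27264}{137}$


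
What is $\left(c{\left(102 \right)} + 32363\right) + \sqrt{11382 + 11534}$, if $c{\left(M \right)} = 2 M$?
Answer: $32567 + 2 \sqrt{5729} \approx 32718.0$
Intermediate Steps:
$\left(c{\left(102 \right)} + 32363\right) + \sqrt{11382 + 11534} = \left(2 \cdot 102 + 32363\right) + \sqrt{11382 + 11534} = \left(204 + 32363\right) + \sqrt{22916} = 32567 + 2 \sqrt{5729}$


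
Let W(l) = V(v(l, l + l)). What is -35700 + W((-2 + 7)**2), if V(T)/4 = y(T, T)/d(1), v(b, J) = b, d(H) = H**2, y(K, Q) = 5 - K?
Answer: -35780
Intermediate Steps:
V(T) = 20 - 4*T (V(T) = 4*((5 - T)/(1**2)) = 4*((5 - T)/1) = 4*((5 - T)*1) = 4*(5 - T) = 20 - 4*T)
W(l) = 20 - 4*l
-35700 + W((-2 + 7)**2) = -35700 + (20 - 4*(-2 + 7)**2) = -35700 + (20 - 4*5**2) = -35700 + (20 - 4*25) = -35700 + (20 - 100) = -35700 - 80 = -35780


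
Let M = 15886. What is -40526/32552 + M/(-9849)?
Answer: -458130823/160302324 ≈ -2.8579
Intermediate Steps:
-40526/32552 + M/(-9849) = -40526/32552 + 15886/(-9849) = -40526*1/32552 + 15886*(-1/9849) = -20263/16276 - 15886/9849 = -458130823/160302324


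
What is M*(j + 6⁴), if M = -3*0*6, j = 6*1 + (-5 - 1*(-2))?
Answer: 0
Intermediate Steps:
j = 3 (j = 6 + (-5 + 2) = 6 - 3 = 3)
M = 0 (M = 0*6 = 0)
M*(j + 6⁴) = 0*(3 + 6⁴) = 0*(3 + 1296) = 0*1299 = 0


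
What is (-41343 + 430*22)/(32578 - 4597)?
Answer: -31883/27981 ≈ -1.1395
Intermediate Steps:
(-41343 + 430*22)/(32578 - 4597) = (-41343 + 9460)/27981 = -31883*1/27981 = -31883/27981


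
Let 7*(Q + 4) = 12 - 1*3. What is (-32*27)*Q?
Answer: 16416/7 ≈ 2345.1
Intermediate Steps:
Q = -19/7 (Q = -4 + (12 - 1*3)/7 = -4 + (12 - 3)/7 = -4 + (1/7)*9 = -4 + 9/7 = -19/7 ≈ -2.7143)
(-32*27)*Q = -32*27*(-19/7) = -864*(-19/7) = 16416/7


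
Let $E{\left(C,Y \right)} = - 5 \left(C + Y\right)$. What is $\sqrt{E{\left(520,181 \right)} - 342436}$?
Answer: $i \sqrt{345941} \approx 588.17 i$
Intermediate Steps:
$E{\left(C,Y \right)} = - 5 C - 5 Y$
$\sqrt{E{\left(520,181 \right)} - 342436} = \sqrt{\left(\left(-5\right) 520 - 905\right) - 342436} = \sqrt{\left(-2600 - 905\right) - 342436} = \sqrt{-3505 - 342436} = \sqrt{-345941} = i \sqrt{345941}$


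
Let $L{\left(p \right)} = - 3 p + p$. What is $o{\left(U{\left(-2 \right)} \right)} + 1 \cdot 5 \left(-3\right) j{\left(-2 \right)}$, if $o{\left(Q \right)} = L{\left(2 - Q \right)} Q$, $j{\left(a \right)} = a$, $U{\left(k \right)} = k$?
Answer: $46$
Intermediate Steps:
$L{\left(p \right)} = - 2 p$
$o{\left(Q \right)} = Q \left(-4 + 2 Q\right)$ ($o{\left(Q \right)} = - 2 \left(2 - Q\right) Q = \left(-4 + 2 Q\right) Q = Q \left(-4 + 2 Q\right)$)
$o{\left(U{\left(-2 \right)} \right)} + 1 \cdot 5 \left(-3\right) j{\left(-2 \right)} = 2 \left(-2\right) \left(-2 - 2\right) + 1 \cdot 5 \left(-3\right) \left(-2\right) = 2 \left(-2\right) \left(-4\right) + 5 \left(-3\right) \left(-2\right) = 16 - -30 = 16 + 30 = 46$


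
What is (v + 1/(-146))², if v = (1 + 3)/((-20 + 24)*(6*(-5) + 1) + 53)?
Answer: 418609/84603204 ≈ 0.0049479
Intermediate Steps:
v = -4/63 (v = 4/(4*(-30 + 1) + 53) = 4/(4*(-29) + 53) = 4/(-116 + 53) = 4/(-63) = 4*(-1/63) = -4/63 ≈ -0.063492)
(v + 1/(-146))² = (-4/63 + 1/(-146))² = (-4/63 - 1/146)² = (-647/9198)² = 418609/84603204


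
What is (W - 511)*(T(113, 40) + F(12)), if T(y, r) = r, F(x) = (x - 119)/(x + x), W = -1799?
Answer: -328405/4 ≈ -82101.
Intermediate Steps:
F(x) = (-119 + x)/(2*x) (F(x) = (-119 + x)/((2*x)) = (-119 + x)*(1/(2*x)) = (-119 + x)/(2*x))
(W - 511)*(T(113, 40) + F(12)) = (-1799 - 511)*(40 + (½)*(-119 + 12)/12) = -2310*(40 + (½)*(1/12)*(-107)) = -2310*(40 - 107/24) = -2310*853/24 = -328405/4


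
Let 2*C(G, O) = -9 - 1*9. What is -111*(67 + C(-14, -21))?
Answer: -6438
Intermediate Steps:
C(G, O) = -9 (C(G, O) = (-9 - 1*9)/2 = (-9 - 9)/2 = (1/2)*(-18) = -9)
-111*(67 + C(-14, -21)) = -111*(67 - 9) = -111*58 = -6438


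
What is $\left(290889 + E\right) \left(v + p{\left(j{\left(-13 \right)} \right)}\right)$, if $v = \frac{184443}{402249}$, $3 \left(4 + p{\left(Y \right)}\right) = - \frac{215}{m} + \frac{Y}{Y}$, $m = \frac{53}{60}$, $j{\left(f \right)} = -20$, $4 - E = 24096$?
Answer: $- \frac{479718510551170}{21319197} \approx -2.2502 \cdot 10^{7}$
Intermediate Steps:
$E = -24092$ ($E = 4 - 24096 = -24092$)
$m = \frac{53}{60}$ ($m = 53 \cdot \frac{1}{60} = \frac{53}{60} \approx 0.88333$)
$p{\left(Y \right)} = - \frac{13483}{159}$ ($p{\left(Y \right)} = -4 + \frac{- \frac{215}{\frac{53}{60}} + \frac{Y}{Y}}{3} = -4 + \frac{\left(-215\right) \frac{60}{53} + 1}{3} = -4 + \frac{- \frac{12900}{53} + 1}{3} = -4 + \frac{1}{3} \left(- \frac{12847}{53}\right) = -4 - \frac{12847}{159} = - \frac{13483}{159}$)
$v = \frac{61481}{134083}$ ($v = 184443 \cdot \frac{1}{402249} = \frac{61481}{134083} \approx 0.45853$)
$\left(290889 + E\right) \left(v + p{\left(j{\left(-13 \right)} \right)}\right) = \left(290889 - 24092\right) \left(\frac{61481}{134083} - \frac{13483}{159}\right) = 266797 \left(- \frac{1798065610}{21319197}\right) = - \frac{479718510551170}{21319197}$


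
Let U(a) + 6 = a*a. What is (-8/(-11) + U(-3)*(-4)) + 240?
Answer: 2516/11 ≈ 228.73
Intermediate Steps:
U(a) = -6 + a**2 (U(a) = -6 + a*a = -6 + a**2)
(-8/(-11) + U(-3)*(-4)) + 240 = (-8/(-11) + (-6 + (-3)**2)*(-4)) + 240 = (-8*(-1/11) + (-6 + 9)*(-4)) + 240 = (8/11 + 3*(-4)) + 240 = (8/11 - 12) + 240 = -124/11 + 240 = 2516/11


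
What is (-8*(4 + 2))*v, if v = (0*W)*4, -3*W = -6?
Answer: 0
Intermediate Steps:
W = 2 (W = -1/3*(-6) = 2)
v = 0 (v = (0*2)*4 = 0*4 = 0)
(-8*(4 + 2))*v = -8*(4 + 2)*0 = -8*6*0 = -48*0 = 0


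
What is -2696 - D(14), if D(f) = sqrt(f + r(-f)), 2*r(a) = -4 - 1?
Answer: -2696 - sqrt(46)/2 ≈ -2699.4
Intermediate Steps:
r(a) = -5/2 (r(a) = (-4 - 1)/2 = (1/2)*(-5) = -5/2)
D(f) = sqrt(-5/2 + f) (D(f) = sqrt(f - 5/2) = sqrt(-5/2 + f))
-2696 - D(14) = -2696 - sqrt(-10 + 4*14)/2 = -2696 - sqrt(-10 + 56)/2 = -2696 - sqrt(46)/2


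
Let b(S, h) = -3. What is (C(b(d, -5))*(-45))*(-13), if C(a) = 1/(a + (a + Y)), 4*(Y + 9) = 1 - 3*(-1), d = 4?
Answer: -585/14 ≈ -41.786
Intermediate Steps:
Y = -8 (Y = -9 + (1 - 3*(-1))/4 = -9 + (1 + 3)/4 = -9 + (1/4)*4 = -9 + 1 = -8)
C(a) = 1/(-8 + 2*a) (C(a) = 1/(a + (a - 8)) = 1/(a + (-8 + a)) = 1/(-8 + 2*a))
(C(b(d, -5))*(-45))*(-13) = ((1/(2*(-4 - 3)))*(-45))*(-13) = (((1/2)/(-7))*(-45))*(-13) = (((1/2)*(-1/7))*(-45))*(-13) = -1/14*(-45)*(-13) = (45/14)*(-13) = -585/14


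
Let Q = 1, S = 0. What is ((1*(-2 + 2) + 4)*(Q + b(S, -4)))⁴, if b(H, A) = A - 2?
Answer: 160000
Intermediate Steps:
b(H, A) = -2 + A
((1*(-2 + 2) + 4)*(Q + b(S, -4)))⁴ = ((1*(-2 + 2) + 4)*(1 + (-2 - 4)))⁴ = ((1*0 + 4)*(1 - 6))⁴ = ((0 + 4)*(-5))⁴ = (4*(-5))⁴ = (-20)⁴ = 160000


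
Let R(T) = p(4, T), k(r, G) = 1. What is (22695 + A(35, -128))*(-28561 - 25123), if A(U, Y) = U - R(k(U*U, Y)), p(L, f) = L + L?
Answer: -1219807848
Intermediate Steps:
p(L, f) = 2*L
R(T) = 8 (R(T) = 2*4 = 8)
A(U, Y) = -8 + U (A(U, Y) = U - 1*8 = U - 8 = -8 + U)
(22695 + A(35, -128))*(-28561 - 25123) = (22695 + (-8 + 35))*(-28561 - 25123) = (22695 + 27)*(-53684) = 22722*(-53684) = -1219807848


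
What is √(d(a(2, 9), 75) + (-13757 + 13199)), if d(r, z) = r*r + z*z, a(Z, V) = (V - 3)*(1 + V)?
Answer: 9*√107 ≈ 93.097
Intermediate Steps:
a(Z, V) = (1 + V)*(-3 + V) (a(Z, V) = (-3 + V)*(1 + V) = (1 + V)*(-3 + V))
d(r, z) = r² + z²
√(d(a(2, 9), 75) + (-13757 + 13199)) = √(((-3 + 9² - 2*9)² + 75²) + (-13757 + 13199)) = √(((-3 + 81 - 18)² + 5625) - 558) = √((60² + 5625) - 558) = √((3600 + 5625) - 558) = √(9225 - 558) = √8667 = 9*√107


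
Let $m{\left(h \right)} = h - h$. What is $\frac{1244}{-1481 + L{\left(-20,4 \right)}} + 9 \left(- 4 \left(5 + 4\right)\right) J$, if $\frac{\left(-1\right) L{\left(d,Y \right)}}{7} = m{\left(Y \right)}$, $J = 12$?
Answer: $- \frac{5759372}{1481} \approx -3888.8$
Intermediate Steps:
$m{\left(h \right)} = 0$
$L{\left(d,Y \right)} = 0$ ($L{\left(d,Y \right)} = \left(-7\right) 0 = 0$)
$\frac{1244}{-1481 + L{\left(-20,4 \right)}} + 9 \left(- 4 \left(5 + 4\right)\right) J = \frac{1244}{-1481 + 0} + 9 \left(- 4 \left(5 + 4\right)\right) 12 = \frac{1244}{-1481} + 9 \left(\left(-4\right) 9\right) 12 = 1244 \left(- \frac{1}{1481}\right) + 9 \left(-36\right) 12 = - \frac{1244}{1481} - 3888 = - \frac{5759372}{1481}$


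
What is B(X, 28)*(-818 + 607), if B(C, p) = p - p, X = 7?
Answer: 0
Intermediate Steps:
B(C, p) = 0
B(X, 28)*(-818 + 607) = 0*(-818 + 607) = 0*(-211) = 0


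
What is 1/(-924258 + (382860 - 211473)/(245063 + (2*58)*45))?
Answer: -250283/231325893627 ≈ -1.0819e-6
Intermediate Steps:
1/(-924258 + (382860 - 211473)/(245063 + (2*58)*45)) = 1/(-924258 + 171387/(245063 + 116*45)) = 1/(-924258 + 171387/(245063 + 5220)) = 1/(-924258 + 171387/250283) = 1/(-231325893627/250283) = -250283/231325893627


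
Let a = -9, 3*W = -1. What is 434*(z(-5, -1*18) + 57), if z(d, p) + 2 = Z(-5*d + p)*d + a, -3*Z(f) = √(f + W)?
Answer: 19964 + 4340*√15/9 ≈ 21832.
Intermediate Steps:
W = -⅓ (W = (⅓)*(-1) = -⅓ ≈ -0.33333)
Z(f) = -√(-⅓ + f)/3 (Z(f) = -√(f - ⅓)/3 = -√(-⅓ + f)/3)
z(d, p) = -11 - d*√(-3 - 45*d + 9*p)/9 (z(d, p) = -2 + ((-√(-3 + 9*(-5*d + p))/9)*d - 9) = -2 + ((-√(-3 + 9*(p - 5*d))/9)*d - 9) = -2 + ((-√(-3 + (-45*d + 9*p))/9)*d - 9) = -2 + ((-√(-3 - 45*d + 9*p)/9)*d - 9) = -2 + (-d*√(-3 - 45*d + 9*p)/9 - 9) = -2 + (-9 - d*√(-3 - 45*d + 9*p)/9) = -11 - d*√(-3 - 45*d + 9*p)/9)
434*(z(-5, -1*18) + 57) = 434*((-11 - ⅑*(-5)*√(-3 - 45*(-5) + 9*(-1*18))) + 57) = 434*((-11 - ⅑*(-5)*√(-3 + 225 + 9*(-18))) + 57) = 434*((-11 - ⅑*(-5)*√(-3 + 225 - 162)) + 57) = 434*((-11 - ⅑*(-5)*√60) + 57) = 434*((-11 - ⅑*(-5)*2*√15) + 57) = 434*((-11 + 10*√15/9) + 57) = 434*(46 + 10*√15/9) = 19964 + 4340*√15/9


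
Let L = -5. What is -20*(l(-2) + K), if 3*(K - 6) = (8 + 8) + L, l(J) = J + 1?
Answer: -520/3 ≈ -173.33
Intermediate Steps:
l(J) = 1 + J
K = 29/3 (K = 6 + ((8 + 8) - 5)/3 = 6 + (16 - 5)/3 = 6 + (1/3)*11 = 6 + 11/3 = 29/3 ≈ 9.6667)
-20*(l(-2) + K) = -20*((1 - 2) + 29/3) = -20*(-1 + 29/3) = -20*26/3 = -520/3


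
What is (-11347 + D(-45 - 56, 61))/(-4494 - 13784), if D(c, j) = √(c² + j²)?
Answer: 11347/18278 - √13922/18278 ≈ 0.61435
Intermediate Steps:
(-11347 + D(-45 - 56, 61))/(-4494 - 13784) = (-11347 + √((-45 - 56)² + 61²))/(-4494 - 13784) = (-11347 + √((-101)² + 3721))/(-18278) = (-11347 + √(10201 + 3721))*(-1/18278) = (-11347 + √13922)*(-1/18278) = 11347/18278 - √13922/18278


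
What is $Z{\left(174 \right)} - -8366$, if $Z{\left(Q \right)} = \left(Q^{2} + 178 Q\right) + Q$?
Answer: $69788$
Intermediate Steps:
$Z{\left(Q \right)} = Q^{2} + 179 Q$
$Z{\left(174 \right)} - -8366 = 174 \left(179 + 174\right) - -8366 = 174 \cdot 353 + 8366 = 61422 + 8366 = 69788$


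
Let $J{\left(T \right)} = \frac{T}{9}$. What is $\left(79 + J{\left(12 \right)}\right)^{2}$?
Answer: $\frac{58081}{9} \approx 6453.4$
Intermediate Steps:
$J{\left(T \right)} = \frac{T}{9}$ ($J{\left(T \right)} = T \frac{1}{9} = \frac{T}{9}$)
$\left(79 + J{\left(12 \right)}\right)^{2} = \left(79 + \frac{1}{9} \cdot 12\right)^{2} = \left(79 + \frac{4}{3}\right)^{2} = \left(\frac{241}{3}\right)^{2} = \frac{58081}{9}$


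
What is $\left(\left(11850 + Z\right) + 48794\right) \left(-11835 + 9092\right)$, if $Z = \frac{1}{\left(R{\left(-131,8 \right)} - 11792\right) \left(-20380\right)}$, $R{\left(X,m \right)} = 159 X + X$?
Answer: $- \frac{111033914635956663}{667485760} \approx -1.6635 \cdot 10^{8}$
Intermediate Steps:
$R{\left(X,m \right)} = 160 X$
$Z = \frac{1}{667485760}$ ($Z = \frac{1}{\left(160 \left(-131\right) - 11792\right) \left(-20380\right)} = \frac{1}{-20960 - 11792} \left(- \frac{1}{20380}\right) = \frac{1}{-32752} \left(- \frac{1}{20380}\right) = \left(- \frac{1}{32752}\right) \left(- \frac{1}{20380}\right) = \frac{1}{667485760} \approx 1.4982 \cdot 10^{-9}$)
$\left(\left(11850 + Z\right) + 48794\right) \left(-11835 + 9092\right) = \left(\left(11850 + \frac{1}{667485760}\right) + 48794\right) \left(-11835 + 9092\right) = \left(\frac{7909706256001}{667485760} + 48794\right) \left(-2743\right) = \frac{40479006429441}{667485760} \left(-2743\right) = - \frac{111033914635956663}{667485760}$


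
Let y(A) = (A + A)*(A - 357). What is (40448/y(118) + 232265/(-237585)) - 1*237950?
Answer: -159436491310807/670037217 ≈ -2.3795e+5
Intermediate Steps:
y(A) = 2*A*(-357 + A) (y(A) = (2*A)*(-357 + A) = 2*A*(-357 + A))
(40448/y(118) + 232265/(-237585)) - 1*237950 = (40448/((2*118*(-357 + 118))) + 232265/(-237585)) - 1*237950 = (40448/((2*118*(-239))) + 232265*(-1/237585)) - 237950 = (40448/(-56404) - 46453/47517) - 237950 = (40448*(-1/56404) - 46453/47517) - 237950 = (-10112/14101 - 46453/47517) - 237950 = -1135525657/670037217 - 237950 = -159436491310807/670037217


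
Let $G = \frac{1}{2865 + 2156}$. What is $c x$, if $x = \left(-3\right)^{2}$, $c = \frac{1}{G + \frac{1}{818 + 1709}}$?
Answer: $\frac{38064201}{2516} \approx 15129.0$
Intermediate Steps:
$G = \frac{1}{5021} \approx 0.00019916$
$c = \frac{12688067}{7548}$ ($c = \frac{1}{\frac{1}{5021} + \frac{1}{818 + 1709}} = \frac{1}{\frac{1}{5021} + \frac{1}{2527}} = \frac{1}{\frac{7548}{12688067}} = \frac{12688067}{7548} \approx 1681.0$)
$x = 9$
$c x = \frac{12688067}{7548} \cdot 9 = \frac{38064201}{2516}$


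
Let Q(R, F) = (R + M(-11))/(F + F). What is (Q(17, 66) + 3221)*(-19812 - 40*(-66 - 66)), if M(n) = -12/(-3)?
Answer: -514908723/11 ≈ -4.6810e+7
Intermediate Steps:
M(n) = 4 (M(n) = -12*(-⅓) = 4)
Q(R, F) = (4 + R)/(2*F) (Q(R, F) = (R + 4)/(F + F) = (4 + R)/((2*F)) = (4 + R)*(1/(2*F)) = (4 + R)/(2*F))
(Q(17, 66) + 3221)*(-19812 - 40*(-66 - 66)) = ((½)*(4 + 17)/66 + 3221)*(-19812 - 40*(-66 - 66)) = ((½)*(1/66)*21 + 3221)*(-19812 - 40*(-132)) = (7/44 + 3221)*(-19812 + 5280) = (141731/44)*(-14532) = -514908723/11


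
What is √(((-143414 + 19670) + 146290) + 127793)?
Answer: √150339 ≈ 387.74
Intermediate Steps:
√(((-143414 + 19670) + 146290) + 127793) = √((-123744 + 146290) + 127793) = √(22546 + 127793) = √150339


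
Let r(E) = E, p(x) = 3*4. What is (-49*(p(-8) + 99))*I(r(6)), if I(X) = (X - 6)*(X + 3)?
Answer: 0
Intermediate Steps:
p(x) = 12
I(X) = (-6 + X)*(3 + X)
(-49*(p(-8) + 99))*I(r(6)) = (-49*(12 + 99))*(-18 + 6² - 3*6) = (-49*111)*(-18 + 36 - 18) = -5439*0 = 0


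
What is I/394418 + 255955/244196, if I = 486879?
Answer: 109923581737/48157648964 ≈ 2.2826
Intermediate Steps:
I/394418 + 255955/244196 = 486879/394418 + 255955/244196 = 109923581737/48157648964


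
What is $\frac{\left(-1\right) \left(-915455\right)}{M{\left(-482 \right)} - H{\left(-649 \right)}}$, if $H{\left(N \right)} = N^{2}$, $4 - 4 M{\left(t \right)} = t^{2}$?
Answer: $- \frac{915455}{479281} \approx -1.9101$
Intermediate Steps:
$M{\left(t \right)} = 1 - \frac{t^{2}}{4}$
$\frac{\left(-1\right) \left(-915455\right)}{M{\left(-482 \right)} - H{\left(-649 \right)}} = \frac{\left(-1\right) \left(-915455\right)}{\left(1 - \frac{\left(-482\right)^{2}}{4}\right) - \left(-649\right)^{2}} = \frac{915455}{\left(1 - 58081\right) - 421201} = \frac{915455}{-58080 - 421201} = \frac{915455}{-479281} = 915455 \left(- \frac{1}{479281}\right) = - \frac{915455}{479281}$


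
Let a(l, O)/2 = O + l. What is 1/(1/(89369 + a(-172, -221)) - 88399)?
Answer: -88583/7830648616 ≈ -1.1312e-5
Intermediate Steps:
a(l, O) = 2*O + 2*l (a(l, O) = 2*(O + l) = 2*O + 2*l)
1/(1/(89369 + a(-172, -221)) - 88399) = 1/(1/(89369 + (2*(-221) + 2*(-172))) - 88399) = 1/(1/(89369 + (-442 - 344)) - 88399) = 1/(1/(89369 - 786) - 88399) = 1/(1/88583 - 88399) = 1/(-7830648616/88583) = -88583/7830648616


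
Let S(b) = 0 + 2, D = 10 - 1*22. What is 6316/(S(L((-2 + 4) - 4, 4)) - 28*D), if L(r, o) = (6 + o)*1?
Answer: 3158/169 ≈ 18.686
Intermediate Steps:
D = -12 (D = 10 - 22 = -12)
L(r, o) = 6 + o
S(b) = 2
6316/(S(L((-2 + 4) - 4, 4)) - 28*D) = 6316/(2 - 28*(-12)) = 6316/(2 + 336) = 6316/338 = 6316*(1/338) = 3158/169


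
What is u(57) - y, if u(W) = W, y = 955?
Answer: -898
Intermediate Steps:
u(57) - y = 57 - 1*955 = 57 - 955 = -898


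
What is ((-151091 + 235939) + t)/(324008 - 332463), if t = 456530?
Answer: -541378/8455 ≈ -64.031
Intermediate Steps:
((-151091 + 235939) + t)/(324008 - 332463) = ((-151091 + 235939) + 456530)/(324008 - 332463) = (84848 + 456530)/(-8455) = 541378*(-1/8455) = -541378/8455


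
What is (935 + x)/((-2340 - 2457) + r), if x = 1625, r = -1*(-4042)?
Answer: -512/151 ≈ -3.3907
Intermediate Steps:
r = 4042
(935 + x)/((-2340 - 2457) + r) = (935 + 1625)/((-2340 - 2457) + 4042) = 2560/(-4797 + 4042) = 2560/(-755) = 2560*(-1/755) = -512/151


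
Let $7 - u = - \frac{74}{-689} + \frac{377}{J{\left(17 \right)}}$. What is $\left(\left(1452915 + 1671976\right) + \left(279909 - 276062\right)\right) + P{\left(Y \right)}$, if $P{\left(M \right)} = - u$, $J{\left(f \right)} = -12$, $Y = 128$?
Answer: $\frac{25868089043}{8268} \approx 3.1287 \cdot 10^{6}$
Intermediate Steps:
$u = \frac{316741}{8268}$ ($u = 7 - \left(- \frac{74}{-689} + \frac{377}{-12}\right) = 7 - \left(\left(-74\right) \left(- \frac{1}{689}\right) + 377 \left(- \frac{1}{12}\right)\right) = 7 - \left(\frac{74}{689} - \frac{377}{12}\right) = 7 - - \frac{258865}{8268} = 7 + \frac{258865}{8268} = \frac{316741}{8268} \approx 38.309$)
$P{\left(M \right)} = - \frac{316741}{8268}$ ($P{\left(M \right)} = \left(-1\right) \frac{316741}{8268} = - \frac{316741}{8268}$)
$\left(\left(1452915 + 1671976\right) + \left(279909 - 276062\right)\right) + P{\left(Y \right)} = \left(\left(1452915 + 1671976\right) + \left(279909 - 276062\right)\right) - \frac{316741}{8268} = \left(3124891 + \left(279909 - 276062\right)\right) - \frac{316741}{8268} = \left(3124891 + 3847\right) - \frac{316741}{8268} = 3128738 - \frac{316741}{8268} = \frac{25868089043}{8268}$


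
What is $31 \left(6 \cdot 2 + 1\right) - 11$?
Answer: $392$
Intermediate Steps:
$31 \left(6 \cdot 2 + 1\right) - 11 = 31 \left(12 + 1\right) - 11 = 31 \cdot 13 - 11 = 403 - 11 = 392$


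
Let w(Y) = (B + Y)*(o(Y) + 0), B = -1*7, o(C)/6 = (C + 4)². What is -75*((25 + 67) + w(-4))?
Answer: -6900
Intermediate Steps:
o(C) = 6*(4 + C)² (o(C) = 6*(C + 4)² = 6*(4 + C)²)
B = -7
w(Y) = 6*(4 + Y)²*(-7 + Y) (w(Y) = (-7 + Y)*(6*(4 + Y)² + 0) = (-7 + Y)*(6*(4 + Y)²) = 6*(4 + Y)²*(-7 + Y))
-75*((25 + 67) + w(-4)) = -75*((25 + 67) + 6*(4 - 4)²*(-7 - 4)) = -75*(92 + 6*0²*(-11)) = -75*(92 + 6*0*(-11)) = -75*(92 + 0) = -75*92 = -6900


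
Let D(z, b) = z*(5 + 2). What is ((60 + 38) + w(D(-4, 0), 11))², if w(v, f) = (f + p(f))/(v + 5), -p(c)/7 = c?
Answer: 5382400/529 ≈ 10175.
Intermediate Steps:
p(c) = -7*c
D(z, b) = 7*z (D(z, b) = z*7 = 7*z)
w(v, f) = -6*f/(5 + v) (w(v, f) = (f - 7*f)/(v + 5) = (-6*f)/(5 + v) = -6*f/(5 + v))
((60 + 38) + w(D(-4, 0), 11))² = ((60 + 38) - 6*11/(5 + 7*(-4)))² = (98 - 6*11/(5 - 28))² = (98 - 6*11/(-23))² = (98 - 6*11*(-1/23))² = (98 + 66/23)² = (2320/23)² = 5382400/529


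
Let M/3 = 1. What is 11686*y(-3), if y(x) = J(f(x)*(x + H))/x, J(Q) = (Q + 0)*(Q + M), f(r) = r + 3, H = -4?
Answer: 0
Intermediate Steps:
M = 3 (M = 3*1 = 3)
f(r) = 3 + r
J(Q) = Q*(3 + Q) (J(Q) = (Q + 0)*(Q + 3) = Q*(3 + Q))
y(x) = (-4 + x)*(3 + x)*(3 + (-4 + x)*(3 + x))/x (y(x) = (((3 + x)*(x - 4))*(3 + (3 + x)*(x - 4)))/x = (((3 + x)*(-4 + x))*(3 + (3 + x)*(-4 + x)))/x = (((-4 + x)*(3 + x))*(3 + (-4 + x)*(3 + x)))/x = ((-4 + x)*(3 + x)*(3 + (-4 + x)*(3 + x)))/x = (-4 + x)*(3 + x)*(3 + (-4 + x)*(3 + x))/x)
11686*y(-3) = 11686*((-4 - 3)*(3 - 3)*(3 + (-4 - 3)*(3 - 3))/(-3)) = 11686*(-⅓*(-7)*0*(3 - 7*0)) = 11686*(-⅓*(-7)*0*(3 + 0)) = 11686*(-⅓*(-7)*0*3) = 11686*0 = 0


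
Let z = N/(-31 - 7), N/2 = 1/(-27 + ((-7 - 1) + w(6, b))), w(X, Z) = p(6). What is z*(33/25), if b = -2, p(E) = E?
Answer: 33/13775 ≈ 0.0023956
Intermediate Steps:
w(X, Z) = 6
N = -2/29 (N = 2/(-27 + ((-7 - 1) + 6)) = 2/(-27 + (-8 + 6)) = 2/(-27 - 2) = 2/(-29) = 2*(-1/29) = -2/29 ≈ -0.068966)
z = 1/551 (z = -2/(29*(-31 - 7)) = -2/29/(-38) = -2/29*(-1/38) = 1/551 ≈ 0.0018149)
z*(33/25) = (33/25)/551 = (33*(1/25))/551 = (1/551)*(33/25) = 33/13775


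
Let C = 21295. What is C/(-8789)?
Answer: -21295/8789 ≈ -2.4229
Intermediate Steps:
C/(-8789) = 21295/(-8789) = 21295*(-1/8789) = -21295/8789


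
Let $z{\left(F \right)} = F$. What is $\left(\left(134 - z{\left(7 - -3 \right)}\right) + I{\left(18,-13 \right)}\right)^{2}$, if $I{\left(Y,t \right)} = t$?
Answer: $12321$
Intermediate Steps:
$\left(\left(134 - z{\left(7 - -3 \right)}\right) + I{\left(18,-13 \right)}\right)^{2} = \left(\left(134 - \left(7 - -3\right)\right) - 13\right)^{2} = \left(\left(134 - \left(7 + 3\right)\right) - 13\right)^{2} = \left(\left(134 - 10\right) - 13\right)^{2} = \left(124 - 13\right)^{2} = 111^{2} = 12321$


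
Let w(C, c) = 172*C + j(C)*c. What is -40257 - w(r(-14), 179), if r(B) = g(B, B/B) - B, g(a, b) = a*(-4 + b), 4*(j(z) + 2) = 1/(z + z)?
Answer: -22190067/448 ≈ -49531.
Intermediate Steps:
j(z) = -2 + 1/(8*z) (j(z) = -2 + 1/(4*(z + z)) = -2 + 1/(4*((2*z))) = -2 + (1/(2*z))/4 = -2 + 1/(8*z))
r(B) = -4*B (r(B) = B*(-4 + B/B) - B = B*(-4 + 1) - B = B*(-3) - B = -3*B - B = -4*B)
w(C, c) = 172*C + c*(-2 + 1/(8*C)) (w(C, c) = 172*C + (-2 + 1/(8*C))*c = 172*C + c*(-2 + 1/(8*C)))
-40257 - w(r(-14), 179) = -40257 - (-2*179 + 172*(-4*(-14)) + (⅛)*179/(-4*(-14))) = -40257 - (-358 + 172*56 + (⅛)*179/56) = -40257 - (-358 + 9632 + (⅛)*179*(1/56)) = -40257 - (-358 + 9632 + 179/448) = -40257 - 1*4154931/448 = -40257 - 4154931/448 = -22190067/448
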